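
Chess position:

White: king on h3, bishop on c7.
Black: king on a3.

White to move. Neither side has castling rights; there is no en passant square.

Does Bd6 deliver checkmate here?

no

After Bd6: black king on a3; in check: yes, from the white bishop on d6.
Black has 4 legal replies: Ka4, Kb3, Kb2, Ka2.
In check but a legal move exists → not checkmate.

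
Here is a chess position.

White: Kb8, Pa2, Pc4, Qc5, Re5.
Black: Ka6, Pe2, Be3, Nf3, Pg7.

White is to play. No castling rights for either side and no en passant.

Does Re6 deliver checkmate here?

After Re6: black king on a6; in check: yes, from the white rook on e6.
King squares — a5: attacked by Qc5; b5: attacked by Pc4; b6: attacked by Qc5; a7: attacked by Qc5; b7: attacked by Kb8.
Black has no legal moves → checkmate.

yes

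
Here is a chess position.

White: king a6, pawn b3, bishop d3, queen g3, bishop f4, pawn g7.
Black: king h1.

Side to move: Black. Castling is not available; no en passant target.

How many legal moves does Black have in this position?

Black to move; king on h1.
In check: no.
Legal moves: none.
Count: 0.

0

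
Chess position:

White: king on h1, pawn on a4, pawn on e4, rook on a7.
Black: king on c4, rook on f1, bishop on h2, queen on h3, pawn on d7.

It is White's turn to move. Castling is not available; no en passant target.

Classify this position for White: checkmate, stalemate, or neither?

White to move; white king on h1.
In check: yes, from the black rook on f1.
King squares — g1: attacked by Rf1; g2: attacked by Qh3; h2: attacked by Qh3.
Legal moves for White: none.
In check with no legal moves → checkmate.

checkmate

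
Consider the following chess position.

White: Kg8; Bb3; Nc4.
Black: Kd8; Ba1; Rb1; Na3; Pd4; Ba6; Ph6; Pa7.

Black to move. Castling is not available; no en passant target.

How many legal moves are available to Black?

24

Black to move; king on d8.
In check: no.
Legal moves: Ke8, Kc8, Ke7, Kd7, Kc7, Bc8, Bb7, Bb5, Bxc4+, Nb5, Nxc4, Nc2, Rxb3, Rb2, Rh1, Rg1+, Rf1, Re1, Rd1, Rc1, Bc3, Bb2, h5, d3.
Count: 24.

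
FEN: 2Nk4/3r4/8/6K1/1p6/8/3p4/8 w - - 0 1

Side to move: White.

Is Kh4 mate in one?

no

After Kh4: black king on d8; in check: no.
Black is not in check, so this cannot be checkmate.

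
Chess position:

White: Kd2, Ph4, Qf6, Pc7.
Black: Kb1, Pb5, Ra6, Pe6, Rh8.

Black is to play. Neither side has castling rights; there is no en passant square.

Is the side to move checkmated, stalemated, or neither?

Black to move; black king on b1.
In check: no.
Legal moves for Black include: Rg8, Rf8, Re8, Rd8+, Rc8, Rb8, Rha8, Rh7, Rh6, Rh5, Rxh4, Raa8, Ra7, Rd6+, Rc6, Rb6, Ra5, Ra4, ... (list truncated; more exist).
Black has legal moves and is not in check → neither.

neither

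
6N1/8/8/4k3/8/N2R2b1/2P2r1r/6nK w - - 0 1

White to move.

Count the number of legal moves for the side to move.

1

White to move; king on h1.
In check: yes, from the black rook on h2.
Legal moves: Kxg1.
Count: 1.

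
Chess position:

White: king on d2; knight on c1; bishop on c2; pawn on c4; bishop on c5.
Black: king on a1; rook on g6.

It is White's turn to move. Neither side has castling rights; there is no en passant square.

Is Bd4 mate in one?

yes

After Bd4: black king on a1; in check: yes, from the white bishop on d4.
King squares — b1: attacked by Bc2; a2: attacked by Nc1; b2: attacked by Bd4.
Black has no legal moves → checkmate.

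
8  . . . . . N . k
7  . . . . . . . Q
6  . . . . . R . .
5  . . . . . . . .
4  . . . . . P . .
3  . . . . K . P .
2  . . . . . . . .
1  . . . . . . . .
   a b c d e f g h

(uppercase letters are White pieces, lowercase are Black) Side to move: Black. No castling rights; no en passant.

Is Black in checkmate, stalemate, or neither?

Black to move; black king on h8.
In check: yes, from the white queen on h7.
King squares — g7: attacked by Qh7; h7: attacked by Nf8; g8: attacked by Qh7.
Legal moves for Black: none.
In check with no legal moves → checkmate.

checkmate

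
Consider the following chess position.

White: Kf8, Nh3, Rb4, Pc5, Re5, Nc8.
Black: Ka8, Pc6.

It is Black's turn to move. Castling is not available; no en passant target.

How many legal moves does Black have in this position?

0

Black to move; king on a8.
In check: no.
Legal moves: none.
Count: 0.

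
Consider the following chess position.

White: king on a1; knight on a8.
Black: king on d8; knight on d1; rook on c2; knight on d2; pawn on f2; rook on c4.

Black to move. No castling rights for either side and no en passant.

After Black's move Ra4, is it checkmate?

After Ra4: white king on a1; in check: yes, from the black rook on a4.
King squares — b1: attacked by Nd2; a2: attacked by Rc2; b2: attacked by Nd1.
White has no legal moves → checkmate.

yes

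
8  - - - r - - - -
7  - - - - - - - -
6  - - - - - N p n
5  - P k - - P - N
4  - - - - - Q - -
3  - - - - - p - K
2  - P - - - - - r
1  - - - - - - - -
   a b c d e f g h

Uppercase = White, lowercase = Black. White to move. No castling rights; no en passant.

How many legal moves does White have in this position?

3

White to move; king on h3.
In check: yes, from the black rook on h2.
Legal moves: Kg3, Kxh2, Qxh2.
Count: 3.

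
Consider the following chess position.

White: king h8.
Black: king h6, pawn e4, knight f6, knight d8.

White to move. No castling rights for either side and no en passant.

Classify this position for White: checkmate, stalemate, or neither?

White to move; white king on h8.
In check: no.
King squares — g7: attacked by Kh6; h7: attacked by Nf6; g8: attacked by Nf6.
Legal moves for White: none.
Not in check and no legal moves → stalemate.

stalemate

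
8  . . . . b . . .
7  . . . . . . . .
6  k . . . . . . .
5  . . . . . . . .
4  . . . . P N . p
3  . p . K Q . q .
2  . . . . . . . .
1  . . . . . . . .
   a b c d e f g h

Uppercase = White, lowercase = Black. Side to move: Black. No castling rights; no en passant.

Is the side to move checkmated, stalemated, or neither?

Black to move; black king on a6.
In check: no.
Legal moves for Black include: Bf7, Bd7, Bg6, Bc6, Bh5, Bb5+, Ba4, Kb7, Kb5, Ka5, Qg8, Qg7, Qg6, Qg5, Qg4, Qxf4, Qh3, Qf3, ... (list truncated; more exist).
Black has legal moves and is not in check → neither.

neither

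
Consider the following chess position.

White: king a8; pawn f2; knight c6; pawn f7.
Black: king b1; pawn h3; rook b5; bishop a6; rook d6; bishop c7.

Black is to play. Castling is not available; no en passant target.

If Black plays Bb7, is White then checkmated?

After Bb7: white king on a8; in check: yes, from the black bishop on b7.
White has 1 legal reply: Ka7.
In check but a legal move exists → not checkmate.

no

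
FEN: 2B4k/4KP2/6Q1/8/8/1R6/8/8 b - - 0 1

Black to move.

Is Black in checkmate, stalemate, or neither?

Black to move; black king on h8.
In check: no.
King squares — g7: attacked by Qg6; h7: attacked by Qg6; g8: attacked by Qg6.
Legal moves for Black: none.
Not in check and no legal moves → stalemate.

stalemate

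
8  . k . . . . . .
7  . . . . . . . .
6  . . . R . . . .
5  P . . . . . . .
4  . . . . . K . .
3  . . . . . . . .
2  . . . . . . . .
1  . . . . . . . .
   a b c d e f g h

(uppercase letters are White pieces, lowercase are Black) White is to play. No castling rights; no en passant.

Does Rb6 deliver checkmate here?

After Rb6: black king on b8; in check: yes, from the white rook on b6.
Black has 4 legal replies: Kc8, Ka8, Kc7, Ka7.
In check but a legal move exists → not checkmate.

no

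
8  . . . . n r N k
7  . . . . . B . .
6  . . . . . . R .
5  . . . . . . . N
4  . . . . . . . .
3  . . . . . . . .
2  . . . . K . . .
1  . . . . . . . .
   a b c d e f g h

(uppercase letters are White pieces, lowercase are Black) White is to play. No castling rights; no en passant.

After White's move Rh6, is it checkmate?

yes

After Rh6: black king on h8; in check: yes, from the white rook on h6.
King squares — g7: attacked by Nh5; h7: attacked by Rh6; g8: attacked by Bf7.
Black has no legal moves → checkmate.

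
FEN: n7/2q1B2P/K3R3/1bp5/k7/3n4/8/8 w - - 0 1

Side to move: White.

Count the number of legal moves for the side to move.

White to move; king on a6.
In check: yes, from the black bishop on b5.
Legal moves: none.
Count: 0.

0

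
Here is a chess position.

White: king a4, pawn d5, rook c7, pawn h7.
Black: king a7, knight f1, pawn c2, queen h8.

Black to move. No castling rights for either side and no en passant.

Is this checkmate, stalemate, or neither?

Black to move; black king on a7.
In check: yes, from the white rook on c7.
Legal moves for Black: Kb8, Ka8, Kb6, Ka6.
Black is in check but has 4 legal moves → neither.

neither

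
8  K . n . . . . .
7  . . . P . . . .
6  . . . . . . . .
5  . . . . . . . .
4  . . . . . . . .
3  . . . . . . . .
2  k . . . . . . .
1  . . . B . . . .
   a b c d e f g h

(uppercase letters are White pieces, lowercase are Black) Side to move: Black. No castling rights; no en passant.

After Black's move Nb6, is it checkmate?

After Nb6: white king on a8; in check: yes, from the black knight on b6.
White has 3 legal replies: Kb8, Kb7, Ka7.
In check but a legal move exists → not checkmate.

no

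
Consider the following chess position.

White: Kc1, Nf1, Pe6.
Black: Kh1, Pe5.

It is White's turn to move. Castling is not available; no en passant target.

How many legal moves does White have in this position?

10

White to move; king on c1.
In check: no.
Legal moves: Ng3+, Ne3, Nh2, Nd2, Kd2, Kc2, Kb2, Kd1, Kb1, e7.
Count: 10.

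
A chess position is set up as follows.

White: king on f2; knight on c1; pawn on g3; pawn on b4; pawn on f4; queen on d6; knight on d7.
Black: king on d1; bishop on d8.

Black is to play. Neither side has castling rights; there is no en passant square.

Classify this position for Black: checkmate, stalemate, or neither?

neither

Black to move; black king on d1.
In check: yes, from the white queen on d6.
Legal moves for Black: Kc2, Kxc1.
Black is in check but has 2 legal moves → neither.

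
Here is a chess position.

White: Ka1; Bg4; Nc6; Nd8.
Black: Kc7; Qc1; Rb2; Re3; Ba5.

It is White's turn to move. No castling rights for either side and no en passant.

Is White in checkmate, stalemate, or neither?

checkmate

White to move; white king on a1.
In check: yes, from the black queen on c1.
King squares — b1: attacked by Qc1; a2: attacked by Rb2; b2: attacked by Qc1.
Legal moves for White: none.
In check with no legal moves → checkmate.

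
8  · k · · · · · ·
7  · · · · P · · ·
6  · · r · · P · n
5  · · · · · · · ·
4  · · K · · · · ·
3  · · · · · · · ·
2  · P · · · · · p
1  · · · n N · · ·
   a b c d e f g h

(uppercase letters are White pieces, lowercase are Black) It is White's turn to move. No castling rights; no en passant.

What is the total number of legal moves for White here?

White to move; king on c4.
In check: yes, from the black rook on c6.
Legal moves: Kd5, Kb5, Kd4, Kb4, Kd3, Kb3.
Count: 6.

6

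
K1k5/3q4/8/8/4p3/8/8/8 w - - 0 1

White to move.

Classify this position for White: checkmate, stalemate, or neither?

White to move; white king on a8.
In check: no.
King squares — a7: attacked by Qd7; b7: attacked by Qd7; b8: attacked by Kc8.
Legal moves for White: none.
Not in check and no legal moves → stalemate.

stalemate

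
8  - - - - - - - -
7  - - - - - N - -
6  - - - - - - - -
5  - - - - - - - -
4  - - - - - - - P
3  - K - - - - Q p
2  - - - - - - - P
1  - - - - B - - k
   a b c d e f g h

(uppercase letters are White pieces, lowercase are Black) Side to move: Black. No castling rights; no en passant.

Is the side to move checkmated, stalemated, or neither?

stalemate

Black to move; black king on h1.
In check: no.
King squares — g1: attacked by Qg3; g2: attacked by Qg3; h2: attacked by Qg3.
Legal moves for Black: none.
Not in check and no legal moves → stalemate.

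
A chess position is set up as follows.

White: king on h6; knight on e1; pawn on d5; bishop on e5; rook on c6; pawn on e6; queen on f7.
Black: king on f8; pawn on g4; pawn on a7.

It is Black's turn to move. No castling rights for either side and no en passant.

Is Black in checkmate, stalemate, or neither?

Black to move; black king on f8.
In check: yes, from the white queen on f7.
King squares — e7: attacked by Qf7; f7: attacked by Pe6; g7: attacked by Be5; e8: attacked by Qf7; g8: attacked by Qf7.
Legal moves for Black: none.
In check with no legal moves → checkmate.

checkmate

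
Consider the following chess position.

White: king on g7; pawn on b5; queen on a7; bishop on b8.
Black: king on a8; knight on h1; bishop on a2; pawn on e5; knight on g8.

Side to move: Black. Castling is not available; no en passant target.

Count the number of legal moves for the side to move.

Black to move; king on a8.
In check: yes, from the white queen on a7.
Legal moves: none.
Count: 0.

0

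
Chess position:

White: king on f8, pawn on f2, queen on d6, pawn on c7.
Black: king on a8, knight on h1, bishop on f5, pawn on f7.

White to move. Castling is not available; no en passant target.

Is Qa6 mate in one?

yes

After Qa6: black king on a8; in check: yes, from the white queen on a6.
King squares — a7: attacked by Qa6; b7: attacked by Qa6; b8: attacked by Pc7.
Black has no legal moves → checkmate.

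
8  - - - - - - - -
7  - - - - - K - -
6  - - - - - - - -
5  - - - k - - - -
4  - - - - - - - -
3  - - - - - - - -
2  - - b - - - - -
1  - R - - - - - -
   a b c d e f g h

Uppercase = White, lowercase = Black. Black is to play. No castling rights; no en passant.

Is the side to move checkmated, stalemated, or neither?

Black to move; black king on d5.
In check: no.
Legal moves for Black: Kd6, Kc6, Ke5, Kc5, Ke4, Kd4, Kc4, Bh7, Bg6+, Bf5, Be4, Ba4, Bd3, Bb3, Bd1, Bxb1.
Black has 16 legal moves and is not in check → neither.

neither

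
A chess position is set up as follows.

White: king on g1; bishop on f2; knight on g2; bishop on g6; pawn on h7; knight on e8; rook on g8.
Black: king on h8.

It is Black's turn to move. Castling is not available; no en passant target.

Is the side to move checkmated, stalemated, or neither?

Black to move; black king on h8.
In check: yes, from the white rook on g8.
King squares — g7: attacked by Ne8; h7: attacked by Bg6; g8: attacked by Ph7.
Legal moves for Black: none.
In check with no legal moves → checkmate.

checkmate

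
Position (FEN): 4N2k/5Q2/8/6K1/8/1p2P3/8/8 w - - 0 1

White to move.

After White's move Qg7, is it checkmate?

yes

After Qg7: black king on h8; in check: yes, from the white queen on g7.
King squares — g7: attacked by Ne8; h7: attacked by Qg7; g8: attacked by Qg7.
Black has no legal moves → checkmate.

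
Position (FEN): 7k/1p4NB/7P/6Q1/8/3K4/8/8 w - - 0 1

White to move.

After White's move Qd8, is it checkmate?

After Qd8: black king on h8; in check: yes, from the white queen on d8.
Black has 1 legal reply: Kxh7.
In check but a legal move exists → not checkmate.

no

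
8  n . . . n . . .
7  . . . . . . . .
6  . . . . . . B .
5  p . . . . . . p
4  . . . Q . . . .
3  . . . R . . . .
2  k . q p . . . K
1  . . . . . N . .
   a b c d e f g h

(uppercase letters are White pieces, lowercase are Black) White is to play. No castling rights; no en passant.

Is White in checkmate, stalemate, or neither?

neither

White to move; white king on h2.
In check: no.
Legal moves for White include: Bxe8, Bh7, Bf7+, Bxh5, Bf5, Be4, Qh8, Qd8, Qg7, Qd7, Qa7, Qf6, Qd6, Qb6, Qe5, Qd5+, Qc5, Qh4, ... (list truncated; more exist).
White has legal moves and is not in check → neither.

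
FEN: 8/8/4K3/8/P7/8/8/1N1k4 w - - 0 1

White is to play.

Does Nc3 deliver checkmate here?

no

After Nc3: black king on d1; in check: yes, from the white knight on c3.
Black has 4 legal replies: Kd2, Kc2, Ke1, Kc1.
In check but a legal move exists → not checkmate.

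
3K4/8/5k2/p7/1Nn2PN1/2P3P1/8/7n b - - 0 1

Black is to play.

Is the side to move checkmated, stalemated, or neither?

Black to move; black king on f6.
In check: yes, from the white knight on g4.
Legal moves for Black: Kg7, Kf7, Kg6, Ke6, Kf5.
Black is in check but has 5 legal moves → neither.

neither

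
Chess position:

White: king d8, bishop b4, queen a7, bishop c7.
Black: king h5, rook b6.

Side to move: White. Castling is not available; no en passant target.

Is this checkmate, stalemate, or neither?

White to move; white king on d8.
In check: no.
Legal moves for White include: Ke8, Kc8, Ke7, Kd7, Bb8, Bcd6, Bxb6, Be5, Bf4, Bg3, Bh2, Qb8, Qa8, Qb7, Qxb6, Qa6, Qa5+, Qa4, ... (list truncated; more exist).
White has legal moves and is not in check → neither.

neither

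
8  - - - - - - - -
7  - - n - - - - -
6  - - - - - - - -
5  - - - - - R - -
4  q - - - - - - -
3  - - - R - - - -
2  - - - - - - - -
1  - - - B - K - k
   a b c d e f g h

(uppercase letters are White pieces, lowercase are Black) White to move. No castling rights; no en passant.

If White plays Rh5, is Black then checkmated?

After Rh5: black king on h1; in check: yes, from the white rook on h5.
Black has 1 legal reply: Qh4.
In check but a legal move exists → not checkmate.

no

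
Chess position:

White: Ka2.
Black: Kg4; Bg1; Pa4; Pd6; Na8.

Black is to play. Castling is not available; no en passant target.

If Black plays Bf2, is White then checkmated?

no

After Bf2: white king on a2; in check: no.
White is not in check, so this cannot be checkmate.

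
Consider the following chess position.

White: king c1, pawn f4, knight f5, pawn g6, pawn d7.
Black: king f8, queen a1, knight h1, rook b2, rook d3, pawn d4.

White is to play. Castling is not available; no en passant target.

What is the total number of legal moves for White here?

0

White to move; king on c1.
In check: yes, from the black queen on a1.
Legal moves: none.
Count: 0.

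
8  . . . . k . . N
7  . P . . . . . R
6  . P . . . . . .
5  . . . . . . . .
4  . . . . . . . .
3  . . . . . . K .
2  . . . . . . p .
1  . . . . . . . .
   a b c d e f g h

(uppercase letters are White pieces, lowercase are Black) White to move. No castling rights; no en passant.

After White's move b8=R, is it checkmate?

After b8=R: black king on e8; in check: yes, from the white rook on b8.
King squares — d7: attacked by Rh7; e7: attacked by Rh7; f7: attacked by Rh7; d8: attacked by Rb8; f8: attacked by Rb8.
Black has no legal moves → checkmate.

yes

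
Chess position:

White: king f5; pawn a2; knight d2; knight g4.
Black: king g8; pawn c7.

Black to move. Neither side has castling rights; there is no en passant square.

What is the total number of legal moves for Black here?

Black to move; king on g8.
In check: no.
Legal moves: Kh8, Kf8, Kh7, Kg7, Kf7, c6, c5.
Count: 7.

7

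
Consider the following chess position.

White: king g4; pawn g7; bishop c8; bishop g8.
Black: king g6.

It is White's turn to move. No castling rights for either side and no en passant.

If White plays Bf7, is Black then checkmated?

no

After Bf7: black king on g6; in check: yes, from the white bishop on f7.
Black has 5 legal replies: Kh7, Kxg7, Kxf7, Kh6, Kf6.
In check but a legal move exists → not checkmate.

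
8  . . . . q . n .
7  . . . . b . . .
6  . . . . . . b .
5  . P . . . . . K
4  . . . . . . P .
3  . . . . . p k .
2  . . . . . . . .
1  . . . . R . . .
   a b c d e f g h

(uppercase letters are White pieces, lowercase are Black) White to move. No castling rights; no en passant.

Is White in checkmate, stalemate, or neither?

checkmate

White to move; white king on h5.
In check: yes, from the black bishop on g6.
King squares — g4: own pawn; h4: attacked by Kg3; g5: attacked by Be7; g6: attacked by Qe8; h6: attacked by Ng8.
Legal moves for White: none.
In check with no legal moves → checkmate.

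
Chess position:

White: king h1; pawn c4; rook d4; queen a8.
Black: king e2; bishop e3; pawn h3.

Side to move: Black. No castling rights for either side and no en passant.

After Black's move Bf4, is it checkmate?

no

After Bf4: white king on h1; in check: no.
White is not in check, so this cannot be checkmate.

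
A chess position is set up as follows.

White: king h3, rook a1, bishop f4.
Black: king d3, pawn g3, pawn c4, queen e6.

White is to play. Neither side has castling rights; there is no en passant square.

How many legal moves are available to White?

3

White to move; king on h3.
In check: yes, from the black queen on e6.
Legal moves: Kh4, Kxg3, Kg2.
Count: 3.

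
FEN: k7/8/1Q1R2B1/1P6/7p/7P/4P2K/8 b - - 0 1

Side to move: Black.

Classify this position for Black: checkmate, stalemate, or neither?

stalemate

Black to move; black king on a8.
In check: no.
King squares — a7: attacked by Qb6; b7: attacked by Qb6; b8: attacked by Qb6.
Legal moves for Black: none.
Not in check and no legal moves → stalemate.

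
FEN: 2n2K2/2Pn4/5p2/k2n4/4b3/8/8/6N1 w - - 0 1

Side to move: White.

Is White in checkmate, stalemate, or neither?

White to move; white king on f8.
In check: yes, from the black knight on d7.
Legal moves for White: Kg8, Ke8, Kg7, Kf7.
White is in check but has 4 legal moves → neither.

neither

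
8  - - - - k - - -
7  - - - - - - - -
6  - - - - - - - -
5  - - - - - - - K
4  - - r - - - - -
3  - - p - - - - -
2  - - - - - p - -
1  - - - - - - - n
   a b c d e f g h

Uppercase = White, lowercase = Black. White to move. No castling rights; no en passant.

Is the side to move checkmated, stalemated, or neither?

White to move; white king on h5.
In check: no.
Legal moves for White: Kh6, Kg6, Kg5.
White has 3 legal moves and is not in check → neither.

neither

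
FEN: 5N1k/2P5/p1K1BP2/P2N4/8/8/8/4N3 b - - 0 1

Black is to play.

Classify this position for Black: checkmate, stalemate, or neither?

Black to move; black king on h8.
In check: no.
King squares — g7: attacked by Pf6; h7: attacked by Nf8; g8: attacked by Be6.
Legal moves for Black: none.
Not in check and no legal moves → stalemate.

stalemate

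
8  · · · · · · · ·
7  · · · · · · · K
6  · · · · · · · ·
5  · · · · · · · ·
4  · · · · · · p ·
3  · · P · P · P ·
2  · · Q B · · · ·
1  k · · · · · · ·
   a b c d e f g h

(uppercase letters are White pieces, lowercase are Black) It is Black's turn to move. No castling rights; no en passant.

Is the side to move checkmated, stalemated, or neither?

stalemate

Black to move; black king on a1.
In check: no.
King squares — b1: attacked by Qc2; a2: attacked by Qc2; b2: attacked by Qc2.
Legal moves for Black: none.
Not in check and no legal moves → stalemate.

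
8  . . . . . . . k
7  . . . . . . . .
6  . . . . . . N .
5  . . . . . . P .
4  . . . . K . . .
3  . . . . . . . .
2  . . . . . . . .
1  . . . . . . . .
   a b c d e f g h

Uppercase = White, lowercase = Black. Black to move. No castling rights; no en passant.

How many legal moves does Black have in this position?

Black to move; king on h8.
In check: yes, from the white knight on g6.
Legal moves: Kg8, Kh7, Kg7.
Count: 3.

3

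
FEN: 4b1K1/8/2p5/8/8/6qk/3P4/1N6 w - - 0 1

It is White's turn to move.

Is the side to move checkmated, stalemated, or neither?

White to move; white king on g8.
In check: yes, from the black queen on g3.
Legal moves for White: Kh8, Kf8, Kh7.
White is in check but has 3 legal moves → neither.

neither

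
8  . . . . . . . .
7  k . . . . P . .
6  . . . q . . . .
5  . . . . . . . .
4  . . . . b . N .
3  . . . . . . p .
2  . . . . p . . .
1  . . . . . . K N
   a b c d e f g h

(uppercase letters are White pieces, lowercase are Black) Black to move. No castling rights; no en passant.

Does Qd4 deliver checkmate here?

no

After Qd4: white king on g1; in check: yes, from the black queen on d4.
White has 3 legal replies: Ne3, Ngf2, Nhf2.
In check but a legal move exists → not checkmate.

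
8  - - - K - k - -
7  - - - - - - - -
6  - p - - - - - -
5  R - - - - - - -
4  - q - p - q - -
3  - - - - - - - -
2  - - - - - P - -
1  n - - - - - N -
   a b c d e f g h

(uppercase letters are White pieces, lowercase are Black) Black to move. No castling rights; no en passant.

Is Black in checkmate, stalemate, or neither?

neither

Black to move; black king on f8.
In check: no.
Legal moves for Black include: Kg8, Kg7, Kf7, Qb8+, Qf7, Qc7+, Qh6, Qf6+, Qfd6+, Qg5+, Qf5, Qe5, Qh4+, Qg4, Qe4, Qg3, Qf3, Qe3, ... (list truncated; more exist).
Black has legal moves and is not in check → neither.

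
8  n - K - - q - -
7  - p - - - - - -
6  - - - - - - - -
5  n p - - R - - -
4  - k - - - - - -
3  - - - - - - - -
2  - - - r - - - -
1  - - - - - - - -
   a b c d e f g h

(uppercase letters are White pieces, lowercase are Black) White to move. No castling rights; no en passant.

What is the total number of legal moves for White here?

1

White to move; king on c8.
In check: yes, from the black queen on f8.
Legal moves: Re8.
Count: 1.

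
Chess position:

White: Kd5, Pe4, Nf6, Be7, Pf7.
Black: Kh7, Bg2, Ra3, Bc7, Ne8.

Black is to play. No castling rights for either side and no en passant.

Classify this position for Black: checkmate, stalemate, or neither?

neither

Black to move; black king on h7.
In check: yes, from the white knight on f6.
King squares — g6: available; h6: available; g7: available; g8: attacked by Nf6; h8: available.
Legal moves for Black: Kh8, Kg7, Kh6, Kg6, Nxf6+.
Black is in check but has 5 legal moves → neither.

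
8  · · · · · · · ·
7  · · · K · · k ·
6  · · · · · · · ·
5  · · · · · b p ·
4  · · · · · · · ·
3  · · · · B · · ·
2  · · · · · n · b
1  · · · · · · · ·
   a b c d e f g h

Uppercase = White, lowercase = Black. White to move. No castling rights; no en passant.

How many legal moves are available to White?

White to move; king on d7.
In check: yes, from the black bishop on f5.
Legal moves: Ke8, Kd8, Ke7, Kc6.
Count: 4.

4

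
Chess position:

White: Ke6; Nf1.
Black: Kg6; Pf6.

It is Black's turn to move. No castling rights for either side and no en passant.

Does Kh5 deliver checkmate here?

no

After Kh5: white king on e6; in check: no.
White is not in check, so this cannot be checkmate.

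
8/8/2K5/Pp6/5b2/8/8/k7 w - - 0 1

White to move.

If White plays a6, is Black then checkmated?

no

After a6: black king on a1; in check: no.
Black is not in check, so this cannot be checkmate.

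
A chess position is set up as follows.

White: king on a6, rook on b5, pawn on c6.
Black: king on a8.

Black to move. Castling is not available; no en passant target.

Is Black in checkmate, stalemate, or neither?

stalemate

Black to move; black king on a8.
In check: no.
King squares — a7: attacked by Ka6; b7: attacked by Rb5; b8: attacked by Rb5.
Legal moves for Black: none.
Not in check and no legal moves → stalemate.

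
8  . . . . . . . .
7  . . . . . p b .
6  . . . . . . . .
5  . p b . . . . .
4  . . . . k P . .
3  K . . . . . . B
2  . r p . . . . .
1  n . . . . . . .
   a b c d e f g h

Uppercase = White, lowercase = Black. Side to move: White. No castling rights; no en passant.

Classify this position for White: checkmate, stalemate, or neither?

checkmate

White to move; white king on a3.
In check: yes, from the black bishop on c5.
King squares — a2: attacked by Rb2; b2: attacked by Bg7; b3: attacked by Na1; a4: attacked by Pb5; b4: attacked by Rb2.
Legal moves for White: none.
In check with no legal moves → checkmate.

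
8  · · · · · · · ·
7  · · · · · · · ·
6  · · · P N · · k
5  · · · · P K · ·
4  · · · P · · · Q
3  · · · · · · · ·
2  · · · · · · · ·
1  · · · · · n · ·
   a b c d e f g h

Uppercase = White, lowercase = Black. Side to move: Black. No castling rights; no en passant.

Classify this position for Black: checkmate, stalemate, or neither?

checkmate

Black to move; black king on h6.
In check: yes, from the white queen on h4.
King squares — g5: attacked by Qh4; h5: attacked by Qh4; g6: attacked by Kf5; g7: attacked by Ne6; h7: attacked by Qh4.
Legal moves for Black: none.
In check with no legal moves → checkmate.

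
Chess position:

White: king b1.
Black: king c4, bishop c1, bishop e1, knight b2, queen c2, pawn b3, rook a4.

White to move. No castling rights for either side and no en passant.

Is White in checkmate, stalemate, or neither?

checkmate

White to move; white king on b1.
In check: yes, from the black queen on c2.
King squares — a1: attacked by Ra4; c1: attacked by Qc2; a2: attacked by Pb3; b2: attacked by Bc1; c2: attacked by Pb3.
Legal moves for White: none.
In check with no legal moves → checkmate.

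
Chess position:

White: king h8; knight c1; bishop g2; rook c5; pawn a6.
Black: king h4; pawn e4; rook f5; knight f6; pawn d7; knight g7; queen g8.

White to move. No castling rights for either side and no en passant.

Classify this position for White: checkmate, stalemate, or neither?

White to move; white king on h8.
In check: yes, from the black queen on g8.
King squares — g7: attacked by Qg8; h7: attacked by Nf6; g8: attacked by Nf6.
Legal moves for White: none.
In check with no legal moves → checkmate.

checkmate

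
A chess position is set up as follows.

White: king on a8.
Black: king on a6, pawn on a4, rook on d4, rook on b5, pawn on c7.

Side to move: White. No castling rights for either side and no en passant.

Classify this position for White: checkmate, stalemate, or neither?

stalemate

White to move; white king on a8.
In check: no.
King squares — a7: attacked by Ka6; b7: attacked by Rb5; b8: attacked by Rb5.
Legal moves for White: none.
Not in check and no legal moves → stalemate.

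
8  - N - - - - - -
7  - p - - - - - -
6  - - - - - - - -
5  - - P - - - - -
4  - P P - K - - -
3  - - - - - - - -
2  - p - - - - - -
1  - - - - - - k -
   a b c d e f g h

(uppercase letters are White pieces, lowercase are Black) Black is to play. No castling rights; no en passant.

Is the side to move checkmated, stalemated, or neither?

neither

Black to move; black king on g1.
In check: no.
Legal moves for Black: Kh2, Kg2, Kf2, Kh1, Kf1, b6, b1=Q+, b1=R, b1=B+, b1=N, b5.
Black has 11 legal moves and is not in check → neither.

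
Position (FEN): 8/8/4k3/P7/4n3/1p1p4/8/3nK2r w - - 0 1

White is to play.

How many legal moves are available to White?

White to move; king on e1.
In check: yes, from the black rook on h1.
Legal moves: none.
Count: 0.

0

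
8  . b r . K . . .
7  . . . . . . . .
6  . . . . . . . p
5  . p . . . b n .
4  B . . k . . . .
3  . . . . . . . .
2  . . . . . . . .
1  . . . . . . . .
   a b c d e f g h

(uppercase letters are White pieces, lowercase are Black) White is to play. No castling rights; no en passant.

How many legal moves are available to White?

White to move; king on e8.
In check: yes, from the black rook on c8.
Legal moves: Ke7.
Count: 1.

1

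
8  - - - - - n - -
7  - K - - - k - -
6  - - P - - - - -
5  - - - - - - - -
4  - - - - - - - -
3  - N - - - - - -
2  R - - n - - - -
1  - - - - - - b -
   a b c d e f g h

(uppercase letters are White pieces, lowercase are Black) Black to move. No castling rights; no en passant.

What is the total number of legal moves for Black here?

Black to move; king on f7.
In check: no.
Legal moves: Nh7, Nd7, Ng6, Ne6, Kg8, Ke8, Kg7, Ke7, Kg6, Kf6, Ke6, Ne4, Nc4, Nf3, Nxb3, Nf1, Nb1, Ba7, Bb6, Bc5, Bd4, Be3, Bh2, Bf2.
Count: 24.

24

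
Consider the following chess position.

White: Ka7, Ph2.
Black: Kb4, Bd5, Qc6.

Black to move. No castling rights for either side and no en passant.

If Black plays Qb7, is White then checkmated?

yes

After Qb7: white king on a7; in check: yes, from the black queen on b7.
King squares — a6: attacked by Qb7; b6: attacked by Qb7; b7: attacked by Bd5; a8: attacked by Qb7; b8: attacked by Qb7.
White has no legal moves → checkmate.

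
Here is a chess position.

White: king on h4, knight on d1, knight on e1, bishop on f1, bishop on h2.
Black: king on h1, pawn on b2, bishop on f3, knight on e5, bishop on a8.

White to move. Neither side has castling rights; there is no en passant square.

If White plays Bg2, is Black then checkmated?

no

After Bg2: black king on h1; in check: yes, from the white bishop on g2.
Black has 2 legal replies: Kxh2, Bxg2.
In check but a legal move exists → not checkmate.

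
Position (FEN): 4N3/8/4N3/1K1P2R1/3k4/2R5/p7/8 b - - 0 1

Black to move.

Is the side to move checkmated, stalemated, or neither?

neither

Black to move; black king on d4.
In check: yes, from the white knight on e6.
King squares — c3: available; d3: attacked by Rc3; e3: attacked by Rc3; c4: attacked by Rc3; e4: available; c5: attacked by Rc3; d5: attacked by Rg5; e5: attacked by Rg5.
Legal moves for Black: Ke4, Kxc3.
Black is in check but has 2 legal moves → neither.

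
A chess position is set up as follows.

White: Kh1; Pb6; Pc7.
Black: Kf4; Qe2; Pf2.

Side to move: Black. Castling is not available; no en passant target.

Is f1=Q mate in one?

yes

After f1=Q: white king on h1; in check: yes, from the black queen on f1.
King squares — g1: attacked by Qf1; g2: attacked by Qf1; h2: attacked by Qe2.
White has no legal moves → checkmate.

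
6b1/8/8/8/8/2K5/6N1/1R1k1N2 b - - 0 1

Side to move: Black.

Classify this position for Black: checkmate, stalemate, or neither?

Black to move; black king on d1.
In check: yes, from the white rook on b1.
Legal moves for Black: Ke2.
Black is in check but has 1 legal move → neither.

neither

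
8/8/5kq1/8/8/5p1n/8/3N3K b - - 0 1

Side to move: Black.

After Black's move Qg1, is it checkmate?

After Qg1: white king on h1; in check: yes, from the black queen on g1.
King squares — g1: attacked by Nh3; g2: attacked by Qg1; h2: attacked by Qg1.
White has no legal moves → checkmate.

yes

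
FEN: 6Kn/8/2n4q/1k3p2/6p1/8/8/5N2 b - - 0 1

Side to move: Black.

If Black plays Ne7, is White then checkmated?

yes

After Ne7: white king on g8; in check: yes, from the black knight on e7.
King squares — f7: attacked by Nh8; g7: attacked by Qh6; h7: attacked by Qh6; f8: attacked by Qh6; h8: attacked by Qh6.
White has no legal moves → checkmate.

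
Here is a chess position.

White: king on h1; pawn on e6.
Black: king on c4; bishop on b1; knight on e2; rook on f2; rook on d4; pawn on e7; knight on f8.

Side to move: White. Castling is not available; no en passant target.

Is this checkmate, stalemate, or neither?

White to move; white king on h1.
In check: no.
King squares — g1: attacked by Ne2; g2: attacked by Rf2; h2: attacked by Rf2.
Legal moves for White: none.
Not in check and no legal moves → stalemate.

stalemate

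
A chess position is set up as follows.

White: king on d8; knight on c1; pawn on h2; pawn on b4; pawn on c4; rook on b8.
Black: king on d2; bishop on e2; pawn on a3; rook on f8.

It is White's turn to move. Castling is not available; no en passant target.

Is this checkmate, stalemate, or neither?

neither

White to move; white king on d8.
In check: yes, from the black rook on f8.
Legal moves for White: Ke7, Kd7, Kc7.
White is in check but has 3 legal moves → neither.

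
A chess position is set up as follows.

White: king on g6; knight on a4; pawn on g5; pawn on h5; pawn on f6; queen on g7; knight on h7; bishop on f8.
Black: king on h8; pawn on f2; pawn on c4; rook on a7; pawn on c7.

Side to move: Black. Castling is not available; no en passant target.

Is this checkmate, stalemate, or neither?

checkmate

Black to move; black king on h8.
In check: yes, from the white queen on g7.
King squares — g7: attacked by Pf6; h7: attacked by Kg6; g8: attacked by Qg7.
Legal moves for Black: none.
In check with no legal moves → checkmate.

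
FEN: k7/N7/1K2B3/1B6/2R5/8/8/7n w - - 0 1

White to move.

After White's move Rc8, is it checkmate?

After Rc8: black king on a8; in check: yes, from the white rook on c8.
King squares — a7: attacked by Kb6; b7: attacked by Kb6; b8: attacked by Rc8.
Black has no legal moves → checkmate.

yes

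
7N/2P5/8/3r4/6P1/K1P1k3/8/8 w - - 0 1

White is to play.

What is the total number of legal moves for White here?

White to move; king on a3.
In check: no.
Legal moves: Nf7, Ng6, Kb4, Ka4, Kb3, Kb2, Ka2, c8=Q, c8=R, c8=B, c8=N, g5, c4.
Count: 13.

13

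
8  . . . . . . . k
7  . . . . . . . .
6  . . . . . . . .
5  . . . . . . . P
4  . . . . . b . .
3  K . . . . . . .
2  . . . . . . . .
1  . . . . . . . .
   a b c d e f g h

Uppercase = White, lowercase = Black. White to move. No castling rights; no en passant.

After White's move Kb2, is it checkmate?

no

After Kb2: black king on h8; in check: no.
Black is not in check, so this cannot be checkmate.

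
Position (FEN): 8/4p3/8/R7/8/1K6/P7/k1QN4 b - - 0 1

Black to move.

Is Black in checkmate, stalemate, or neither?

Black to move; black king on a1.
In check: yes, from the white queen on c1.
King squares — b1: attacked by Qc1; a2: attacked by Kb3; b2: attacked by Qc1.
Legal moves for Black: none.
In check with no legal moves → checkmate.

checkmate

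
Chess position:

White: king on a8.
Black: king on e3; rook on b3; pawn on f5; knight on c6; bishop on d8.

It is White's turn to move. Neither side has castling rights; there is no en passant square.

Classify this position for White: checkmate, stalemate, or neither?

White to move; white king on a8.
In check: no.
King squares — a7: attacked by Nc6; b7: attacked by Rb3; b8: attacked by Rb3.
Legal moves for White: none.
Not in check and no legal moves → stalemate.

stalemate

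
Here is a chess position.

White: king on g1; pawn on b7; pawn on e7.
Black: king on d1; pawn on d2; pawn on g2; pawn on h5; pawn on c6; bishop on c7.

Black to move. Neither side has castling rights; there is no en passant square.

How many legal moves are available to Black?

Black to move; king on d1.
In check: no.
Legal moves: Bd8, Bb8, Bd6, Bb6+, Be5, Ba5, Bf4, Bg3, Bh2+, Ke2, Kc2, Ke1, Kc1, c5, h4.
Count: 15.

15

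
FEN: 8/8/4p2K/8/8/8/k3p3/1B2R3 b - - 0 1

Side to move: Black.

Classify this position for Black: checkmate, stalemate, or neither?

Black to move; black king on a2.
In check: yes, from the white bishop on b1.
King squares — a1: available; b1: attacked by Re1; b2: available; a3: available; b3: available.
Legal moves for Black: Kb3, Ka3, Kb2, Ka1.
Black is in check but has 4 legal moves → neither.

neither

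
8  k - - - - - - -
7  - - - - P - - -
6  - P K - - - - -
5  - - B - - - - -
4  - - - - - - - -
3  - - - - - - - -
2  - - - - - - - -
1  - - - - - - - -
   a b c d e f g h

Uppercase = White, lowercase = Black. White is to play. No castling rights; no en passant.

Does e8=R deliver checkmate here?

After e8=R: black king on a8; in check: yes, from the white rook on e8.
King squares — a7: attacked by Pb6; b7: attacked by Kc6; b8: attacked by Re8.
Black has no legal moves → checkmate.

yes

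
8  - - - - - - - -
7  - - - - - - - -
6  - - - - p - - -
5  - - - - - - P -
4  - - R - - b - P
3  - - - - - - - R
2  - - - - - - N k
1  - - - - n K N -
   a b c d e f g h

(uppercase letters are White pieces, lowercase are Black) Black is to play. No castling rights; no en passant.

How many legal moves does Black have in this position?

Black to move; king on h2.
In check: yes, from the white rook on h3.
Legal moves: none.
Count: 0.

0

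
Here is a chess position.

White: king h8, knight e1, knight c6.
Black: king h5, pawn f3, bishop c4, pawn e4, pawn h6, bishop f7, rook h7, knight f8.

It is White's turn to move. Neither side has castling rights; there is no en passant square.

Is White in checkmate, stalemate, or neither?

checkmate

White to move; white king on h8.
In check: yes, from the black rook on h7.
King squares — g7: attacked by Rh7; h7: attacked by Nf8; g8: attacked by Bf7.
Legal moves for White: none.
In check with no legal moves → checkmate.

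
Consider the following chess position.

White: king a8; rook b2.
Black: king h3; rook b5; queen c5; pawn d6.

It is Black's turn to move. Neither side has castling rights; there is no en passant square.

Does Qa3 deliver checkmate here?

yes

After Qa3: white king on a8; in check: yes, from the black queen on a3.
King squares — a7: attacked by Qa3; b7: attacked by Rb5; b8: attacked by Rb5.
White has no legal moves → checkmate.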